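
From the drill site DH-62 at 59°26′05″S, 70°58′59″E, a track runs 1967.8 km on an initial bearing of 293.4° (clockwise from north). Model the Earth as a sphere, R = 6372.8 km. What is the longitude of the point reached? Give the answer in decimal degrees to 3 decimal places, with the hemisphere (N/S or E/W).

DH-62: φ = -59.43472°, λ = +70.98306°
δ = d/R = 1967.8/6372.8 = 0.308781 rad
φ₂ = arcsin(sin φ₁ cos δ + cos φ₁ sin δ cos θ)
   = arcsin(-0.86105·0.95270 + 0.50852·0.30390·0.39715) = -49.37192°
λ₂ = λ₁ + atan2(sin θ sin δ cos φ₁, cos δ − sin φ₁ sin φ₂) = 45.62163°

45.622°E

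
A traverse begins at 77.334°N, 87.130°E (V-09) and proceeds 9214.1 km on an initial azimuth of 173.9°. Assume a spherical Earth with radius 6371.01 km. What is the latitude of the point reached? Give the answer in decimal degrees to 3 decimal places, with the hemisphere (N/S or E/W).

5.459°S

δ = d/R = 9214.1/6371.01 = 1.446254 rad
φ₂ = arcsin(sin φ₁ cos δ + cos φ₁ sin δ cos θ)
   = arcsin(0.97566·0.12422 + 0.21927·0.99225·-0.99434) = -5.45935°
λ₂ = λ₁ + atan2(sin θ sin δ cos φ₁, cos δ − sin φ₁ sin φ₂) = 93.21026°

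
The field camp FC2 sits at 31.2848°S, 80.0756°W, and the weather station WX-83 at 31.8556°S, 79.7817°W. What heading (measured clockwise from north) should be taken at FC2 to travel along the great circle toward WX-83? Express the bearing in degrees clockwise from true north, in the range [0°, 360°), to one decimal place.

156.4°

Δλ = 0.2939°
y = sin Δλ · cos φ₂ = 0.004357
x = cos φ₁ sin φ₂ − sin φ₁ cos φ₂ cos Δλ = -0.009968
θ = atan2(y, x) = 156.3904° → 156.3904° (mod 360°)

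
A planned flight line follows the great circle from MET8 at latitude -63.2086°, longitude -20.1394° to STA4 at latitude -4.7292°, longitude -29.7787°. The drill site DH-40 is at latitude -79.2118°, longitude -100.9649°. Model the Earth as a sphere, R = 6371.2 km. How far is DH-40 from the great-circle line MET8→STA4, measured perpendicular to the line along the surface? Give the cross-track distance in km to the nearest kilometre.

δ₁₃ = central angle MET8→DH-40 = 0.472730 rad  (haversine)
θ₁₃ = bearing MET8→DH-40 = 203.944°,  θ₁₂ = bearing MET8→STA4 = 348.762°
dₓₜ = R·arcsin(sin δ₁₃ · sin(θ₁₃ − θ₁₂)) = 6371.2·arcsin(0.45532·sin(-144.819°)) = -1691.193 km
|dₓₜ| = 1691.193 km

1691 km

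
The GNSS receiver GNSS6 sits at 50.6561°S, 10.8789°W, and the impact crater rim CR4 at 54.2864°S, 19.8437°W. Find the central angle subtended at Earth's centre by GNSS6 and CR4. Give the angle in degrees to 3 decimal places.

Δφ = -3.6303°,  Δλ = -8.9648°
a = sin²(Δφ/2) + cos φ₁ cos φ₂ sin²(Δλ/2) = 0.003264
c = 2·arcsin(√a) = 0.114319 rad = 6.5500°

6.550°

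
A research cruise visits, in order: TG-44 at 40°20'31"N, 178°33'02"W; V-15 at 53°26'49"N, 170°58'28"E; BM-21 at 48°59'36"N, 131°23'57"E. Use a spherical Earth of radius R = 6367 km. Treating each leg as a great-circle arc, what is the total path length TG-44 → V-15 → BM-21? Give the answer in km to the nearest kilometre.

4417 km

TG-44: φ = +40.34194°, λ = -178.55056°
V-15: φ = +53.44694°, λ = +170.97444°
BM-21: φ = +48.99333°, λ = +131.39917°
TG-44→V-15: c = 0.259996 rad, d = 1655.39 km
V-15→BM-21: c = 0.433719 rad, d = 2761.49 km
Total = 1655.39 + 2761.49 = 4416.88 km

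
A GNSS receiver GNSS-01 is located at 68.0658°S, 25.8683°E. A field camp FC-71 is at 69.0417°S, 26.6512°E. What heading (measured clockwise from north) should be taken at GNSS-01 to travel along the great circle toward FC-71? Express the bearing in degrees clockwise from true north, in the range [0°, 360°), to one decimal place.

164.0°

Δλ = 0.7829°
y = sin Δλ · cos φ₂ = 0.004887
x = cos φ₁ sin φ₂ − sin φ₁ cos φ₂ cos Δλ = -0.017063
θ = atan2(y, x) = 164.0165° → 164.0165° (mod 360°)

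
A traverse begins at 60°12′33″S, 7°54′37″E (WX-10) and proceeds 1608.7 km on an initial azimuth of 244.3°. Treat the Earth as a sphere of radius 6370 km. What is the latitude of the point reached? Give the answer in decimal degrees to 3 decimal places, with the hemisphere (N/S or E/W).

WX-10: φ = -60.20917°, λ = +7.91028°
δ = d/R = 1608.7/6370 = 0.252543 rad
φ₂ = arcsin(sin φ₁ cos δ + cos φ₁ sin δ cos θ)
   = arcsin(-0.86784·0.96828 + 0.49684·0.24987·-0.43366) = -63.39980°
λ₂ = λ₁ + atan2(sin θ sin δ cos φ₁, cos δ − sin φ₁ sin φ₂) = -22.27733°

63.400°S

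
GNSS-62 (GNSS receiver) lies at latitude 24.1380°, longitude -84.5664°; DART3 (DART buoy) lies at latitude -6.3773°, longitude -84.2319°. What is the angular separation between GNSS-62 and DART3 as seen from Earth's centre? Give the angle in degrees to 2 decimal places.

Δφ = -30.5153°,  Δλ = 0.3345°
a = sin²(Δφ/2) + cos φ₁ cos φ₂ sin²(Δλ/2) = 0.069261
c = 2·arcsin(√a) = 0.532623 rad = 30.5170°

30.52°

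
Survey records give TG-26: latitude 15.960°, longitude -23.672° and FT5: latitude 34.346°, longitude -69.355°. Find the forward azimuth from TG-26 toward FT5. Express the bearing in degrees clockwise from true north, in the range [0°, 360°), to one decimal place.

303.0°

Δλ = -45.6830°
y = sin Δλ · cos φ₂ = -0.590737
x = cos φ₁ sin φ₂ − sin φ₁ cos φ₂ cos Δλ = 0.383836
θ = atan2(y, x) = -56.9859° → 303.0141° (mod 360°)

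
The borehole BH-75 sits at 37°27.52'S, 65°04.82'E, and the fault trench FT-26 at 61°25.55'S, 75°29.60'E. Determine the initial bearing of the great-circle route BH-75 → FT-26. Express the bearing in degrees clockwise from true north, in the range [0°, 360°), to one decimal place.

168.1°

BH-75: φ = -37.45867°, λ = +65.08033°
FT-26: φ = -61.42583°, λ = +75.49333°
Δλ = 10.4130°
y = sin Δλ · cos φ₂ = 0.086448
x = cos φ₁ sin φ₂ − sin φ₁ cos φ₂ cos Δλ = -0.411004
θ = atan2(y, x) = 168.1219° → 168.1219° (mod 360°)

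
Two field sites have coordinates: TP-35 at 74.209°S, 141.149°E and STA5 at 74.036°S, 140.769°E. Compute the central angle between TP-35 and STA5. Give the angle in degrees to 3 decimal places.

0.202°

Δφ = 0.1730°,  Δλ = -0.3800°
a = sin²(Δφ/2) + cos φ₁ cos φ₂ sin²(Δλ/2) = 0.000003
c = 2·arcsin(√a) = 0.003523 rad = 0.2018°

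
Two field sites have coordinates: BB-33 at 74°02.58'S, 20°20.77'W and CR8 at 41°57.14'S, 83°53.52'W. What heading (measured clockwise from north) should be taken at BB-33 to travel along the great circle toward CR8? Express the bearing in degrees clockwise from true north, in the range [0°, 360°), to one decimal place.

281.4°

BB-33: φ = -74.04300°, λ = -20.34617°
CR8: φ = -41.95233°, λ = -83.89200°
Δλ = -63.5458°
y = sin Δλ · cos φ₂ = -0.665829
x = cos φ₁ sin φ₂ − sin φ₁ cos φ₂ cos Δλ = 0.134755
θ = atan2(y, x) = -78.5586° → 281.4414° (mod 360°)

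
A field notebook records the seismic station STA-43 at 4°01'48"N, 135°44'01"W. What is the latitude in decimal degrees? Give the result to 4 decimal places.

4.0300°N

4° + 1′/60 + 48″/3600 = 4 + 0.01667 + 0.01333 = 4.0300°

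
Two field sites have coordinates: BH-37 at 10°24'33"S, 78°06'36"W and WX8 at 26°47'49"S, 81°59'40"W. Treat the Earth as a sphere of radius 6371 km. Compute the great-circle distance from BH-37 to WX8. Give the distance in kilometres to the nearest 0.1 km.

BH-37: φ = -10.40917°, λ = -78.11000°
WX8: φ = -26.79694°, λ = -81.99444°
Δφ = -16.3878°,  Δλ = -3.8844°
a = sin²(Δφ/2) + cos φ₁ cos φ₂ sin²(Δλ/2) = 0.021321
c = 2·arcsin(√a) = 0.293084 rad = 16.7925°
d = R·c = 6371 × 0.293084 = 1867.2 km

1867.2 km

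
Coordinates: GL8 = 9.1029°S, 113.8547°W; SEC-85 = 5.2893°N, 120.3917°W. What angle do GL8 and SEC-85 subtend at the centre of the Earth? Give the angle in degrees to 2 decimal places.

15.80°

Δφ = 14.3922°,  Δλ = -6.5370°
a = sin²(Δφ/2) + cos φ₁ cos φ₂ sin²(Δλ/2) = 0.018888
c = 2·arcsin(√a) = 0.275737 rad = 15.7986°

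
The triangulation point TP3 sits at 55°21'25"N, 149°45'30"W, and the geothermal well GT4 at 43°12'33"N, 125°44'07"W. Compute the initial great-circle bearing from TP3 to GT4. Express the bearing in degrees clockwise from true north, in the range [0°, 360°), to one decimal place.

TP3: φ = +55.35694°, λ = -149.75833°
GT4: φ = +43.20917°, λ = -125.73528°
Δλ = 24.0231°
y = sin Δλ · cos φ₂ = 0.296722
x = cos φ₁ sin φ₂ − sin φ₁ cos φ₂ cos Δλ = -0.158494
θ = atan2(y, x) = 118.1089° → 118.1089° (mod 360°)

118.1°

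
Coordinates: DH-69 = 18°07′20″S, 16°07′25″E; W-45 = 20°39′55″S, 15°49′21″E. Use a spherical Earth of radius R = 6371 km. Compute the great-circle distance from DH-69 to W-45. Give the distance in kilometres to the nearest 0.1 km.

284.5 km

DH-69: φ = -18.12222°, λ = +16.12361°
W-45: φ = -20.66528°, λ = +15.82250°
Δφ = -2.5431°,  Δλ = -0.3011°
a = sin²(Δφ/2) + cos φ₁ cos φ₂ sin²(Δλ/2) = 0.000499
c = 2·arcsin(√a) = 0.044661 rad = 2.5589°
d = R·c = 6371 × 0.044661 = 284.5 km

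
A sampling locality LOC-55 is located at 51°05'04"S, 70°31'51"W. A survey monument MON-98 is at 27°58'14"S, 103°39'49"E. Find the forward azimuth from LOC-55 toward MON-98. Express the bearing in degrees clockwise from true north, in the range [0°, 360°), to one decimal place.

174.8°

LOC-55: φ = -51.08444°, λ = -70.53083°
MON-98: φ = -27.97056°, λ = +103.66361°
Δλ = 174.1944°
y = sin Δλ · cos φ₂ = 0.089337
x = cos φ₁ sin φ₂ − sin φ₁ cos φ₂ cos Δλ = -0.978285
θ = atan2(y, x) = 174.7822° → 174.7822° (mod 360°)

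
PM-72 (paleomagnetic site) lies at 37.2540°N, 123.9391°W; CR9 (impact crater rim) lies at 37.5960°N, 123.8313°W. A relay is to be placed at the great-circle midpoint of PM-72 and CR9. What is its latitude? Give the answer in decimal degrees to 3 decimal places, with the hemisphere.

37.425°N

Bx = cos φ₂ cos Δλ = 0.792331,  By = cos φ₂ sin Δλ = 0.001491
φₘ = atan2(sin φ₁ + sin φ₂, √((cos φ₁ + Bx)² + By²)) = 37.42501°
λₘ = λ₁ + atan2(By, cos φ₁ + Bx) = -123.88532°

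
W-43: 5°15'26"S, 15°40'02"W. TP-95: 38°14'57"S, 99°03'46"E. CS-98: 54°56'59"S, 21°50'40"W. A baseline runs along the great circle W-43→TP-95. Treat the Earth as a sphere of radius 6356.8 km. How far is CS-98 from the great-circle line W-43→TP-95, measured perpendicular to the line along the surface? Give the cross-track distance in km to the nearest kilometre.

W-43: φ = -5.25722°, λ = -15.66722°
TP-95: φ = -38.24917°, λ = +99.06278°
CS-98: φ = -54.94972°, λ = -21.84444°
δ₁₃ = central angle W-43→CS-98 = 0.871644 rad  (haversine)
θ₁₃ = bearing W-43→CS-98 = 184.631°,  θ₁₂ = bearing W-43→TP-95 = 132.191°
dₓₜ = R·arcsin(sin δ₁₃ · sin(θ₁₃ − θ₁₂)) = 6356.8·arcsin(0.76539·sin(52.440°)) = 4144.292 km
|dₓₜ| = 4144.292 km

4144 km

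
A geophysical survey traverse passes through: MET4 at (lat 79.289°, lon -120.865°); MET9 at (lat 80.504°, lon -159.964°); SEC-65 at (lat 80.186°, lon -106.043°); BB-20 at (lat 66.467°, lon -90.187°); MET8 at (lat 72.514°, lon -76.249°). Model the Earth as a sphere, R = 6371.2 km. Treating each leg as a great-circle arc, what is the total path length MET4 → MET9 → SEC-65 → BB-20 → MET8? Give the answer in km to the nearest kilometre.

MET4→MET9: c = 0.119162 rad, d = 759.21 km
MET9→SEC-65: c = 0.152304 rad, d = 970.36 km
SEC-65→BB-20: c = 0.250127 rad, d = 1593.61 km
BB-20→MET8: c = 0.134984 rad, d = 860.01 km
Total = 759.21 + 970.36 + 1593.61 + 860.01 = 4183.18 km

4183 km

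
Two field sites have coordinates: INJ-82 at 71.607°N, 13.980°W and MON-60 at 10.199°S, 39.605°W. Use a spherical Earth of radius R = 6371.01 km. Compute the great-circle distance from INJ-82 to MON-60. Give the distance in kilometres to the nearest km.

Δφ = -81.8060°,  Δλ = -25.6250°
a = sin²(Δφ/2) + cos φ₁ cos φ₂ sin²(Δλ/2) = 0.444009
c = 2·arcsin(√a) = 1.458580 rad = 83.5705°
d = R·c = 6371.01 × 1.458580 = 9292.6 km

9293 km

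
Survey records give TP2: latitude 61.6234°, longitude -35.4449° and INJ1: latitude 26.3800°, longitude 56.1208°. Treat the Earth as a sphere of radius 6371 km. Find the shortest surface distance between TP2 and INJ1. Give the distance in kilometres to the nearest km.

Δφ = -35.2434°,  Δλ = 91.5657°
a = sin²(Δφ/2) + cos φ₁ cos φ₂ sin²(Δλ/2) = 0.310350
c = 2·arcsin(√a) = 1.181756 rad = 67.7096°
d = R·c = 6371 × 1.181756 = 7529.0 km

7529 km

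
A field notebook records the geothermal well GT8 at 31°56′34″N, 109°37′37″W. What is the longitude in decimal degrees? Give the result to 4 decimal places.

109.6269°W

109° + 37′/60 + 37″/3600 = 109 + 0.61667 + 0.01028 = 109.6269°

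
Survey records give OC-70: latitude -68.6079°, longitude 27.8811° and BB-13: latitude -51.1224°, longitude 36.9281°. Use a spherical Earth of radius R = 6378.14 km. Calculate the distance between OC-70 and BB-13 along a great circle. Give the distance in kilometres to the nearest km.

2006 km

Δφ = 17.4855°,  Δλ = 9.0470°
a = sin²(Δφ/2) + cos φ₁ cos φ₂ sin²(Δλ/2) = 0.024528
c = 2·arcsin(√a) = 0.314520 rad = 18.0207°
d = R·c = 6378.14 × 0.314520 = 2006.1 km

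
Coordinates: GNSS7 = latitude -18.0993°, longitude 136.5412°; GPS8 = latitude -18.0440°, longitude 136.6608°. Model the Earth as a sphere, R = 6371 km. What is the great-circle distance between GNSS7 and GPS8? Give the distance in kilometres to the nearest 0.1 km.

Δφ = 0.0553°,  Δλ = 0.1196°
a = sin²(Δφ/2) + cos φ₁ cos φ₂ sin²(Δλ/2) = 0.000001
c = 2·arcsin(√a) = 0.002207 rad = 0.1264°
d = R·c = 6371 × 0.002207 = 14.1 km

14.1 km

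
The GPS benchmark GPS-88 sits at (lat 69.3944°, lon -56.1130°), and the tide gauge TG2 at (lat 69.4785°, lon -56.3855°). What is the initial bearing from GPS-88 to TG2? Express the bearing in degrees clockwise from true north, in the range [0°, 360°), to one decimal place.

Δλ = -0.2725°
y = sin Δλ · cos φ₂ = -0.001667
x = cos φ₁ sin φ₂ − sin φ₁ cos φ₂ cos Δλ = 0.001472
θ = atan2(y, x) = -48.5682° → 311.4318° (mod 360°)

311.4°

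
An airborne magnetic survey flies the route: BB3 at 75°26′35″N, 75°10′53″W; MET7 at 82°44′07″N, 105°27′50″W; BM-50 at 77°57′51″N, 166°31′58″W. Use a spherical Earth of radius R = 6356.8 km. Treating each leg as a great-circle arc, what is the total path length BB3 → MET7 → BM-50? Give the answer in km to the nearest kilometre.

2180 km

BB3: φ = +75.44306°, λ = -75.18139°
MET7: φ = +82.73528°, λ = -105.46389°
BM-50: φ = +77.96417°, λ = -166.53278°
BB3→MET7: c = 0.157803 rad, d = 1003.12 km
MET7→BM-50: c = 0.185076 rad, d = 1176.49 km
Total = 1003.12 + 1176.49 = 2179.61 km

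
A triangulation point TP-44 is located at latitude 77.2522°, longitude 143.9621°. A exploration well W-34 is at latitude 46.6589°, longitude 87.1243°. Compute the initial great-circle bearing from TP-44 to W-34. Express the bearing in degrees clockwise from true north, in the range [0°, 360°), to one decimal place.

250.3°

Δλ = -56.8378°
y = sin Δλ · cos φ₂ = -0.574553
x = cos φ₁ sin φ₂ − sin φ₁ cos φ₂ cos Δλ = -0.205700
θ = atan2(y, x) = -109.6982° → 250.3018° (mod 360°)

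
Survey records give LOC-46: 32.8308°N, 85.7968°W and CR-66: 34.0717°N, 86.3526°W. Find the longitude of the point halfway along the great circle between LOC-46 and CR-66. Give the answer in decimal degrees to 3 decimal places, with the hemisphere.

86.073°W

Bx = cos φ₂ cos Δλ = 0.828298,  By = cos φ₂ sin Δλ = -0.008035
φₘ = atan2(sin φ₁ + sin φ₂, √((cos φ₁ + Bx)² + By²)) = 33.45156°
λₘ = λ₁ + atan2(By, cos φ₁ + Bx) = -86.07271°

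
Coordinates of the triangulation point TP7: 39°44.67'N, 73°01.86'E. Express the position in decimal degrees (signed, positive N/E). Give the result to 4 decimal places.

lat: 39.7445° N → +39.7445°
lon: 73.0310° E → +73.0310°

+39.7445°, +73.0310°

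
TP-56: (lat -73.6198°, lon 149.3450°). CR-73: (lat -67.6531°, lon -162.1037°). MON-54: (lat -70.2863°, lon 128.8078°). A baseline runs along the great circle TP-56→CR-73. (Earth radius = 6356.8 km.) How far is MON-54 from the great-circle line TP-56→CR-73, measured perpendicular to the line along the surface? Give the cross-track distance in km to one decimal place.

187.4 km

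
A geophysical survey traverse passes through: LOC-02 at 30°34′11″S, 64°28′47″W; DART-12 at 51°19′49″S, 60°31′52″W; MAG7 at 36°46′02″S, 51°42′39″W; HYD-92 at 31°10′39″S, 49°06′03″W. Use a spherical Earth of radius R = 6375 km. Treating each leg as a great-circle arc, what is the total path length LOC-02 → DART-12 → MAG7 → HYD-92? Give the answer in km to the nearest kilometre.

4764 km

LOC-02: φ = -30.56972°, λ = -64.47972°
DART-12: φ = -51.33028°, λ = -60.53111°
MAG7: φ = -36.76722°, λ = -51.71083°
HYD-92: φ = -31.17750°, λ = -49.10083°
LOC-02→DART-12: c = 0.365926 rad, d = 2332.78 km
DART-12→MAG7: c = 0.276736 rad, d = 1764.19 km
MAG7→HYD-92: c = 0.104605 rad, d = 666.86 km
Total = 2332.78 + 1764.19 + 666.86 = 4763.83 km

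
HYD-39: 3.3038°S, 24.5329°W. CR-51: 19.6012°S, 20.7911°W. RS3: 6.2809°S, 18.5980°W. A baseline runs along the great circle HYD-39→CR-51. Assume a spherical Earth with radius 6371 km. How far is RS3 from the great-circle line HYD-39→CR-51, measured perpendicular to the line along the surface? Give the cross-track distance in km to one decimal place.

δ₁₃ = central angle HYD-39→RS3 = 0.115551 rad  (haversine)
θ₁₃ = bearing HYD-39→RS3 = 116.945°,  θ₁₂ = bearing HYD-39→CR-51 = 167.648°
dₓₜ = R·arcsin(sin δ₁₃ · sin(θ₁₃ − θ₁₂)) = 6371·arcsin(0.11529·sin(-50.703°)) = -569.194 km
|dₓₜ| = 569.194 km

569.2 km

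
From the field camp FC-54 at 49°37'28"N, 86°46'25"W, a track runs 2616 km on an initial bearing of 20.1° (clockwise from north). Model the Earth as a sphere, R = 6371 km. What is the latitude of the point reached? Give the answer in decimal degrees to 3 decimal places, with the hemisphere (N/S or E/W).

70.275°N

FC-54: φ = +49.62444°, λ = -86.77361°
δ = d/R = 2616/6371 = 0.410611 rad
φ₂ = arcsin(sin φ₁ cos δ + cos φ₁ sin δ cos θ)
   = arcsin(0.76181·0.91688 + 0.64779·0.39917·0.93909) = 70.27467°
λ₂ = λ₁ + atan2(sin θ sin δ cos φ₁, cos δ − sin φ₁ sin φ₂) = -62.79217°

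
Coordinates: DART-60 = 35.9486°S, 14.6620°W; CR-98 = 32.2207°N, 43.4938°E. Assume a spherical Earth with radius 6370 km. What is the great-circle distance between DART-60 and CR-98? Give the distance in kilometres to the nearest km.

Δφ = 68.1693°,  Δλ = 58.1558°
a = sin²(Δφ/2) + cos φ₁ cos φ₂ sin²(Δλ/2) = 0.475831
c = 2·arcsin(√a) = 1.522439 rad = 87.2293°
d = R·c = 6370 × 1.522439 = 9697.9 km

9698 km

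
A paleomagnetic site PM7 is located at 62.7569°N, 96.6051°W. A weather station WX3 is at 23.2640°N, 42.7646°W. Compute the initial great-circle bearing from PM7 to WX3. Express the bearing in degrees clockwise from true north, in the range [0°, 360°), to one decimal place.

112.1°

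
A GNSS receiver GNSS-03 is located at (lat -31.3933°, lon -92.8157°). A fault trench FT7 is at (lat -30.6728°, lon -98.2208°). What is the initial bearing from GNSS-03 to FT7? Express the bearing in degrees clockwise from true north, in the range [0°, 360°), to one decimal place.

277.4°

Δλ = -5.4051°
y = sin Δλ · cos φ₂ = -0.081018
x = cos φ₁ sin φ₂ − sin φ₁ cos φ₂ cos Δλ = 0.010583
θ = atan2(y, x) = -82.5581° → 277.4419° (mod 360°)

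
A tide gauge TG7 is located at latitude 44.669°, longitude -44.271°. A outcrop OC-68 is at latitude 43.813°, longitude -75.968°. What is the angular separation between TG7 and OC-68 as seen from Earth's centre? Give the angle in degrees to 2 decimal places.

Δφ = -0.8560°,  Δλ = -31.6970°
a = sin²(Δφ/2) + cos φ₁ cos φ₂ sin²(Δλ/2) = 0.038330
c = 2·arcsin(√a) = 0.394106 rad = 22.5806°

22.58°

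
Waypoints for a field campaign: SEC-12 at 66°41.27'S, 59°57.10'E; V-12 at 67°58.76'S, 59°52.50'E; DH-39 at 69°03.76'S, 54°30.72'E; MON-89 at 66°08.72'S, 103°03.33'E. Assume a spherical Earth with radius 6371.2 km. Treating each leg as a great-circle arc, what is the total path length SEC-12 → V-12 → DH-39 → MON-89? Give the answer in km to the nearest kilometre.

SEC-12: φ = -66.68783°, λ = +59.95167°
V-12: φ = -67.97933°, λ = +59.87500°
DH-39: φ = -69.06267°, λ = +54.51200°
MON-89: φ = -66.14533°, λ = +103.05550°
SEC-12→V-12: c = 0.022547 rad, d = 143.65 km
V-12→DH-39: c = 0.039124 rad, d = 249.27 km
DH-39→MON-89: c = 0.317994 rad, d = 2026.00 km
Total = 143.65 + 249.27 + 2026.00 = 2418.92 km

2419 km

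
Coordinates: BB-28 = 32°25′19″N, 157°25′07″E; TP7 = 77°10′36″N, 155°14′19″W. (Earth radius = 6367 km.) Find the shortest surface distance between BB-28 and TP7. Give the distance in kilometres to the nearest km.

5498 km

BB-28: φ = +32.42194°, λ = +157.41861°
TP7: φ = +77.17667°, λ = -155.23861°
Δφ = 44.7547°,  Δλ = 47.3428°
a = sin²(Δφ/2) + cos φ₁ cos φ₂ sin²(Δλ/2) = 0.175136
c = 2·arcsin(√a) = 0.863570 rad = 49.4789°
d = R·c = 6367 × 0.863570 = 5498.3 km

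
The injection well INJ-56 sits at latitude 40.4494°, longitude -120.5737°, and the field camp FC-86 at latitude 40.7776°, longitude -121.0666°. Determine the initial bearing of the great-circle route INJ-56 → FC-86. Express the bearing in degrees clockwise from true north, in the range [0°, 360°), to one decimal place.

Δλ = -0.4929°
y = sin Δλ · cos φ₂ = -0.006514
x = cos φ₁ sin φ₂ − sin φ₁ cos φ₂ cos Δλ = 0.005746
θ = atan2(y, x) = -48.5844° → 311.4156° (mod 360°)

311.4°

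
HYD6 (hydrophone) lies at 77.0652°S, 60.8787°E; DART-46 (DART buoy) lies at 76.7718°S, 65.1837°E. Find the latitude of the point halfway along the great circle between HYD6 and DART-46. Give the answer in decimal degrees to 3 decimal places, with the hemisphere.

76.927°S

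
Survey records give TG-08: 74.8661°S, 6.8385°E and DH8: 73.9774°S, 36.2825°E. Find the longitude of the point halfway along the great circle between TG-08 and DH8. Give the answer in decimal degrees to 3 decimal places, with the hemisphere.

21.979°E

Bx = cos φ₂ cos Δλ = 0.240365,  By = cos φ₂ sin Δλ = 0.135682
φₘ = atan2(sin φ₁ + sin φ₂, √((cos φ₁ + Bx)² + By²)) = -74.90910°
λₘ = λ₁ + atan2(By, cos φ₁ + Bx) = 21.97929°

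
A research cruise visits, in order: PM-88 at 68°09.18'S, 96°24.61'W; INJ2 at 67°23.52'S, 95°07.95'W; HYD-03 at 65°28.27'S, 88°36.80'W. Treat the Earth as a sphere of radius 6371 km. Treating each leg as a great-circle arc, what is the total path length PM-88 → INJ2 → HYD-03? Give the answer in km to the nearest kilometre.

460 km

PM-88: φ = -68.15300°, λ = -96.41017°
INJ2: φ = -67.39200°, λ = -95.13250°
HYD-03: φ = -65.47117°, λ = -88.61333°
PM-88→INJ2: c = 0.015734 rad, d = 100.24 km
INJ2→HYD-03: c = 0.056467 rad, d = 359.75 km
Total = 100.24 + 359.75 = 459.99 km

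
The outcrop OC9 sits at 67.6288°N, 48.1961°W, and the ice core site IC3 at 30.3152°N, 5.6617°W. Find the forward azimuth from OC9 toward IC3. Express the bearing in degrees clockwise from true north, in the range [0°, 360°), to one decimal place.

124.2°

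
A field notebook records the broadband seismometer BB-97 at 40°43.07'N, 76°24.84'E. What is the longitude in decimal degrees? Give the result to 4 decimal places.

76.4140°E

76° + 24.84′/60 = 76 + 0.41400 = 76.4140°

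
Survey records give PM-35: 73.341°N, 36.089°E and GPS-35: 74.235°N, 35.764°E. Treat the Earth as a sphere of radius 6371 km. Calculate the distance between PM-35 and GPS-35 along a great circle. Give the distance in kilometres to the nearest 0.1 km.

99.9 km

Δφ = 0.8940°,  Δλ = -0.3250°
a = sin²(Δφ/2) + cos φ₁ cos φ₂ sin²(Δλ/2) = 0.000061
c = 2·arcsin(√a) = 0.015683 rad = 0.8986°
d = R·c = 6371 × 0.015683 = 99.9 km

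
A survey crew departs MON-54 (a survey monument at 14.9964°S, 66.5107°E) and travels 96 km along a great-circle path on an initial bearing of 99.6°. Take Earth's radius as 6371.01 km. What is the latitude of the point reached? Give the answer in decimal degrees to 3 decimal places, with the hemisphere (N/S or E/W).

δ = d/R = 96/6371.01 = 0.015068 rad
φ₂ = arcsin(sin φ₁ cos δ + cos φ₁ sin δ cos θ)
   = arcsin(-0.25876·0.99989 + 0.96594·0.01507·-0.16677) = -15.13868°
λ₂ = λ₁ + atan2(sin θ sin δ cos φ₁, cos δ − sin φ₁ sin φ₂) = 67.39256°

15.139°S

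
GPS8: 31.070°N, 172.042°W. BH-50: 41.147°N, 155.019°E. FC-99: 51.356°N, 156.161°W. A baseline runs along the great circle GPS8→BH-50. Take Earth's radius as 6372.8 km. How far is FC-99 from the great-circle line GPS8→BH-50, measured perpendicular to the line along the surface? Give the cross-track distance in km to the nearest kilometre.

2597 km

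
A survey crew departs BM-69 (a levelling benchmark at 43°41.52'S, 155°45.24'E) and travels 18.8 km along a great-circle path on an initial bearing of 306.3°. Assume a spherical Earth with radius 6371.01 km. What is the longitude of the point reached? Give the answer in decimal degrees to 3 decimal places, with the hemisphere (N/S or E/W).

BM-69: φ = -43.69200°, λ = +155.75400°
δ = d/R = 18.8/6371.01 = 0.002951 rad
φ₂ = arcsin(sin φ₁ cos δ + cos φ₁ sin δ cos θ)
   = arcsin(-0.69078·1.00000 + 0.72306·0.00295·0.59201) = -43.59175°
λ₂ = λ₁ + atan2(sin θ sin δ cos φ₁, cos δ − sin φ₁ sin φ₂) = 155.56587°

155.566°E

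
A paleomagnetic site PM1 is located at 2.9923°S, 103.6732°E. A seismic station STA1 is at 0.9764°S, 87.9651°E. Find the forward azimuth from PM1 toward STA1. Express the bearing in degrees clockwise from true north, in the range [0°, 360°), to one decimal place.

Δλ = -15.7081°
y = sin Δλ · cos φ₂ = -0.270697
x = cos φ₁ sin φ₂ − sin φ₁ cos φ₂ cos Δλ = 0.033228
θ = atan2(y, x) = -83.0021° → 276.9979° (mod 360°)

277.0°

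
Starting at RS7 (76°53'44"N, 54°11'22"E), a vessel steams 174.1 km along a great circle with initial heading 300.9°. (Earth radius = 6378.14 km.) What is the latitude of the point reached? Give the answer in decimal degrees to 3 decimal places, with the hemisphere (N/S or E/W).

77.627°N

RS7: φ = +76.89556°, λ = +54.18944°
δ = d/R = 174.1/6378.14 = 0.027296 rad
φ₂ = arcsin(sin φ₁ cos δ + cos φ₁ sin δ cos θ)
   = arcsin(0.97396·0.99963 + 0.22673·0.02729·0.51354) = 77.62700°
λ₂ = λ₁ + atan2(sin θ sin δ cos φ₁, cos δ − sin φ₁ sin φ₂) = 47.91478°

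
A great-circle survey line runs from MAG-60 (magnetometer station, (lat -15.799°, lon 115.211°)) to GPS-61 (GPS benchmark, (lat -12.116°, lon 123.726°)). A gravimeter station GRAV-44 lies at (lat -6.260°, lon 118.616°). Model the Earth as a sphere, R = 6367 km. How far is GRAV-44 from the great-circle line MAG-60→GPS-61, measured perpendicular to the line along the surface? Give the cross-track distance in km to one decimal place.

824.5 km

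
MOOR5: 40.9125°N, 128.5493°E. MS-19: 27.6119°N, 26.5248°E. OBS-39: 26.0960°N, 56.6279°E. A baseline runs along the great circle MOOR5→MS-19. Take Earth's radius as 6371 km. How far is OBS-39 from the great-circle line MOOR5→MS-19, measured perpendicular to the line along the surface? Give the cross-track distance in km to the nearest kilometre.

1782 km

δ₁₃ = central angle MOOR5→OBS-39 = 1.048716 rad  (haversine)
θ₁₃ = bearing MOOR5→OBS-39 = 279.959°,  θ₁₂ = bearing MOOR5→MS-19 = 298.530°
dₓₜ = R·arcsin(sin δ₁₃ · sin(θ₁₃ − θ₁₂)) = 6371·arcsin(0.86678·sin(-18.571°)) = -1781.893 km
|dₓₜ| = 1781.893 km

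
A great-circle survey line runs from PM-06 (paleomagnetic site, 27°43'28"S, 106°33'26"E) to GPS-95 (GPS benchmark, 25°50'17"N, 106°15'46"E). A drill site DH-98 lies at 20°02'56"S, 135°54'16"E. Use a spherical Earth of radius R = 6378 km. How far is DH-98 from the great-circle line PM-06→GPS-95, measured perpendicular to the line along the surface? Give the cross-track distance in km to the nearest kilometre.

PM-06: φ = -27.72444°, λ = +106.55722°
GPS-95: φ = +25.83806°, λ = +106.26278°
DH-98: φ = -20.04889°, λ = +135.90444°
δ₁₃ = central angle PM-06→DH-98 = 0.485753 rad  (haversine)
θ₁₃ = bearing PM-06→DH-98 = 80.448°,  θ₁₂ = bearing PM-06→GPS-95 = 359.671°
dₓₜ = R·arcsin(sin δ₁₃ · sin(θ₁₃ − θ₁₂)) = 6378·arcsin(0.46687·sin(-279.223°)) = 3054.681 km
|dₓₜ| = 3054.681 km

3055 km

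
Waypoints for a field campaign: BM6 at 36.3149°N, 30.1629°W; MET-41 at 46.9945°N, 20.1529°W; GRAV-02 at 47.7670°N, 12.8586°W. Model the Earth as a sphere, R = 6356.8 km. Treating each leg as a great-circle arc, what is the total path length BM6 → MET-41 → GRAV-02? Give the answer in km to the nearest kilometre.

1998 km

BM6→MET-41: c = 0.227148 rad, d = 1443.93 km
MET-41→GRAV-02: c = 0.087218 rad, d = 554.43 km
Total = 1443.93 + 554.43 = 1998.36 km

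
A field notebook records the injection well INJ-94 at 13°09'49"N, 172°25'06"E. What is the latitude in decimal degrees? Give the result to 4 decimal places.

13° + 9′/60 + 49″/3600 = 13 + 0.15000 + 0.01361 = 13.1636°

13.1636°N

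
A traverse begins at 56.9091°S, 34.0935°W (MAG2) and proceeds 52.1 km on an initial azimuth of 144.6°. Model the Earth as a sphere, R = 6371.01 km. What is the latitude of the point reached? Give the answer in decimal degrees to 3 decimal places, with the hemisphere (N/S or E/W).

57.290°S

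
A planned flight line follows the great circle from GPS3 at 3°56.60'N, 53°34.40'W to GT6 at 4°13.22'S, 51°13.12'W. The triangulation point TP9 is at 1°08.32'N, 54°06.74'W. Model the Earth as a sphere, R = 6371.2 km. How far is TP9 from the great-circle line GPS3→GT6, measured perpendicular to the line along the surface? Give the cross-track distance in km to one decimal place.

144.0 km

GPS3: φ = +3.94333°, λ = -53.57333°
GT6: φ = -4.22033°, λ = -51.21867°
TP9: φ = +1.13867°, λ = -54.11233°
δ₁₃ = central angle GPS3→TP9 = 0.049844 rad  (haversine)
θ₁₃ = bearing GPS3→TP9 = 190.881°,  θ₁₂ = bearing GPS3→GT6 = 163.899°
dₓₜ = R·arcsin(sin δ₁₃ · sin(θ₁₃ − θ₁₂)) = 6371.2·arcsin(0.04982·sin(26.983°)) = 144.040 km
|dₓₜ| = 144.040 km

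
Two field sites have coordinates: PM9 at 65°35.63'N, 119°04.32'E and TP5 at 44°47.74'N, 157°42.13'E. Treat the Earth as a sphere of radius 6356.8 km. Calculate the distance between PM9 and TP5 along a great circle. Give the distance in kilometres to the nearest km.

PM9: φ = +65.59383°, λ = +119.07200°
TP5: φ = +44.79567°, λ = +157.70217°
Δφ = -20.7982°,  Δλ = 38.6302°
a = sin²(Δφ/2) + cos φ₁ cos φ₂ sin²(Δλ/2) = 0.064661
c = 2·arcsin(√a) = 0.514216 rad = 29.4624°
d = R·c = 6356.8 × 0.514216 = 3268.8 km

3269 km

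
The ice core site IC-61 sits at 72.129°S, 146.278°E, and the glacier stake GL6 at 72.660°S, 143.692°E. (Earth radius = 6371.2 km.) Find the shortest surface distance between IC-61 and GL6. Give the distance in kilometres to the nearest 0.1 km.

Δφ = -0.5310°,  Δλ = -2.5860°
a = sin²(Δφ/2) + cos φ₁ cos φ₂ sin²(Δλ/2) = 0.000068
c = 2·arcsin(√a) = 0.016498 rad = 0.9453°
d = R·c = 6371.2 × 0.016498 = 105.1 km

105.1 km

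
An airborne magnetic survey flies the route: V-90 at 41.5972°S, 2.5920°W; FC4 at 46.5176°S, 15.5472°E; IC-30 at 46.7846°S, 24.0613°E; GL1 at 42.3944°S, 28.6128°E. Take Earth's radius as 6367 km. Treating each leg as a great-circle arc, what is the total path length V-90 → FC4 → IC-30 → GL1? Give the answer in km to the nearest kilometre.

2800 km

V-90→FC4: c = 0.242501 rad, d = 1544.00 km
FC4→IC-30: c = 0.102061 rad, d = 649.82 km
IC-30→GL1: c = 0.095208 rad, d = 606.19 km
Total = 1544.00 + 649.82 + 606.19 = 2800.02 km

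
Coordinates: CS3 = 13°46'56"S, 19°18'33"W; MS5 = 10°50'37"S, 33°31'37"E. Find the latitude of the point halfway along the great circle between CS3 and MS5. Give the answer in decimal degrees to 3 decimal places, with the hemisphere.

13.697°S

CS3: φ = -13.78222°, λ = -19.30917°
MS5: φ = -10.84361°, λ = +33.52694°
Bx = cos φ₂ cos Δλ = 0.593310,  By = cos φ₂ sin Δλ = 0.782681
φₘ = atan2(sin φ₁ + sin φ₂, √((cos φ₁ + Bx)² + By²)) = -13.69721°
λₘ = λ₁ + atan2(By, cos φ₁ + Bx) = 7.26825°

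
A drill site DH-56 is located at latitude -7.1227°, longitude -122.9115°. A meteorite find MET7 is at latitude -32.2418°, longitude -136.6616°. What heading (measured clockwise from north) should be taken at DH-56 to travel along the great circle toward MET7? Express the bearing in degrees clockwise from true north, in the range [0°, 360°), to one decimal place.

Δλ = -13.7501°
y = sin Δλ · cos φ₂ = -0.201037
x = cos φ₁ sin φ₂ − sin φ₁ cos φ₂ cos Δλ = -0.427507
θ = atan2(y, x) = -154.8145° → 205.1855° (mod 360°)

205.2°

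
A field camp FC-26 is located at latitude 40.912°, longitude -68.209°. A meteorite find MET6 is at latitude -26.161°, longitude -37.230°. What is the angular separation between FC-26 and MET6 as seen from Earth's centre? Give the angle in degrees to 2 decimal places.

72.97°

Δφ = -67.0730°,  Δλ = 30.9790°
a = sin²(Δφ/2) + cos φ₁ cos φ₂ sin²(Δλ/2) = 0.353599
c = 2·arcsin(√a) = 1.273640 rad = 72.9742°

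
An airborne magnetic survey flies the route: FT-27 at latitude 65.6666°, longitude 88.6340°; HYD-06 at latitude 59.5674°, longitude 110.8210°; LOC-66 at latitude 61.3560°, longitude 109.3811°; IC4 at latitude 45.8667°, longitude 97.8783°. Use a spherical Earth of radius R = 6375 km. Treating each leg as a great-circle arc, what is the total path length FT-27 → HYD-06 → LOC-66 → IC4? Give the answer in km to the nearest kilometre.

FT-27→HYD-06: c = 0.205859 rad, d = 1312.35 km
HYD-06→LOC-66: c = 0.033584 rad, d = 214.10 km
LOC-66→IC4: c = 0.294401 rad, d = 1876.81 km
Total = 1312.35 + 214.10 + 1876.81 = 3403.26 km

3403 km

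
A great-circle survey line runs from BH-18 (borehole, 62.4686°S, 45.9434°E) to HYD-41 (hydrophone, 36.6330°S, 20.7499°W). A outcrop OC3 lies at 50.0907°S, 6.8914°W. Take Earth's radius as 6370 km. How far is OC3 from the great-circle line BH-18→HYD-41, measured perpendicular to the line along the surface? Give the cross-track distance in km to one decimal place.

94.6 km

δ₁₃ = central angle BH-18→OC3 = 0.536795 rad  (haversine)
θ₁₃ = bearing BH-18→OC3 = 268.782°,  θ₁₂ = bearing BH-18→HYD-41 = 270.446°
dₓₜ = R·arcsin(sin δ₁₃ · sin(θ₁₃ − θ₁₂)) = 6370·arcsin(0.51138·sin(-1.664°)) = -94.585 km
|dₓₜ| = 94.585 km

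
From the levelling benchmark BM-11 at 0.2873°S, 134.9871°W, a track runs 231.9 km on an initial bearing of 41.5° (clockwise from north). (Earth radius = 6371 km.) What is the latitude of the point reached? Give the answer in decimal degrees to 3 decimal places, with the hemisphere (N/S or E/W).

1.275°N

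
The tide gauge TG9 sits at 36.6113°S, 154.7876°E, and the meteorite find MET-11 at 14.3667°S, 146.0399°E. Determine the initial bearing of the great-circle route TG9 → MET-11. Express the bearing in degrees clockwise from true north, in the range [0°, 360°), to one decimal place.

338.4°

Δλ = -8.7477°
y = sin Δλ · cos φ₂ = -0.147328
x = cos φ₁ sin φ₂ − sin φ₁ cos φ₂ cos Δλ = 0.371841
θ = atan2(y, x) = -21.6140° → 338.3860° (mod 360°)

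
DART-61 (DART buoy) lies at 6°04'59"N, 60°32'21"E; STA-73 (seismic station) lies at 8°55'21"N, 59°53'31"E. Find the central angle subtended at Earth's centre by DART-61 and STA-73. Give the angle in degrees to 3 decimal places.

2.911°

DART-61: φ = +6.08306°, λ = +60.53917°
STA-73: φ = +8.92250°, λ = +59.89194°
Δφ = 2.8394°,  Δλ = -0.6472°
a = sin²(Δφ/2) + cos φ₁ cos φ₂ sin²(Δλ/2) = 0.000645
c = 2·arcsin(√a) = 0.050807 rad = 2.9110°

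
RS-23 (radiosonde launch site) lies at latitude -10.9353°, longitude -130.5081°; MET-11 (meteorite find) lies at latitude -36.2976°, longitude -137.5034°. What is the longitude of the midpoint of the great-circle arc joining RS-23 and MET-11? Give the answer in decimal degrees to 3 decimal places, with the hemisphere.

Bx = cos φ₂ cos Δλ = 0.799954,  By = cos φ₂ sin Δλ = -0.098155
φₘ = atan2(sin φ₁ + sin φ₂, √((cos φ₁ + Bx)² + By²)) = -23.65531°
λₘ = λ₁ + atan2(By, cos φ₁ + Bx) = -133.66122°

133.661°W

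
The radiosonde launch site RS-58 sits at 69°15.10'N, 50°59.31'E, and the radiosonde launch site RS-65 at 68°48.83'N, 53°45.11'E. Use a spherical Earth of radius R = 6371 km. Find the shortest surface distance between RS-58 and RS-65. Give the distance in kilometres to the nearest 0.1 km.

120.2 km

RS-58: φ = +69.25167°, λ = +50.98850°
RS-65: φ = +68.81383°, λ = +53.75183°
Δφ = -0.4378°,  Δλ = 2.7633°
a = sin²(Δφ/2) + cos φ₁ cos φ₂ sin²(Δλ/2) = 0.000089
c = 2·arcsin(√a) = 0.018872 rad = 1.0813°
d = R·c = 6371 × 0.018872 = 120.2 km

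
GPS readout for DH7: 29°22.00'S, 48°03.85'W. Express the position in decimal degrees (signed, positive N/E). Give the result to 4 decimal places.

lat: 29.3667° S → -29.3667°
lon: 48.0642° W → -48.0642°

-29.3667°, -48.0642°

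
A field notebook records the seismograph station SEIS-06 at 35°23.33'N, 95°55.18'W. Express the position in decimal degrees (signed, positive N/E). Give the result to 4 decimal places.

lat: 35.3888° N → +35.3888°
lon: 95.9197° W → -95.9197°

+35.3888°, -95.9197°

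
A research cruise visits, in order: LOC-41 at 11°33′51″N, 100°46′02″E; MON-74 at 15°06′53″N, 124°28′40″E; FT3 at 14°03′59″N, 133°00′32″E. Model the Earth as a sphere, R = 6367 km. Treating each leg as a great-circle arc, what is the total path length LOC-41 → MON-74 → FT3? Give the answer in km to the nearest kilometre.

3517 km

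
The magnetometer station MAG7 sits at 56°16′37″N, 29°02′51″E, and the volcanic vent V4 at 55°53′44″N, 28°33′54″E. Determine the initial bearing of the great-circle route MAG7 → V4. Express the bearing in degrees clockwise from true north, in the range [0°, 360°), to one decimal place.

215.4°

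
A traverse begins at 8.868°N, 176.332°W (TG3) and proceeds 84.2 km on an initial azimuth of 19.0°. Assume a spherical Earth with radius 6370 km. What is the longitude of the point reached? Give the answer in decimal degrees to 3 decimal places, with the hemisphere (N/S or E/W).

δ = d/R = 84.2/6370 = 0.013218 rad
φ₂ = arcsin(sin φ₁ cos δ + cos φ₁ sin δ cos θ)
   = arcsin(0.15416·0.99991 + 0.98805·0.01322·0.94552) = 9.58400°
λ₂ = λ₁ + atan2(sin θ sin δ cos φ₁, cos δ − sin φ₁ sin φ₂) = -176.08195°

176.082°W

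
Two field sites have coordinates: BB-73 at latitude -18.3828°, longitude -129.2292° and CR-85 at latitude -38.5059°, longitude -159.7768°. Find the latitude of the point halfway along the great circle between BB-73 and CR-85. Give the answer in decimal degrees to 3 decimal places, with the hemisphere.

Bx = cos φ₂ cos Δλ = 0.673933,  By = cos φ₂ sin Δλ = -0.397731
φₘ = atan2(sin φ₁ + sin φ₂, √((cos φ₁ + Bx)² + By²)) = -29.30724°
λₘ = λ₁ + atan2(By, cos φ₁ + Bx) = -142.99949°

29.307°S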